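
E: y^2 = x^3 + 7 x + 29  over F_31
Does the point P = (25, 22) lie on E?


Check whether y^2 = x^3 + 7 x + 29 (mod 31) for (x, y) = (25, 22).
LHS: y^2 = 22^2 mod 31 = 19
RHS: x^3 + 7 x + 29 = 25^3 + 7*25 + 29 mod 31 = 19
LHS = RHS

Yes, on the curve


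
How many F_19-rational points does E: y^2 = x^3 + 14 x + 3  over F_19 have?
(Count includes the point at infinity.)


For each x in F_19, count y with y^2 = x^3 + 14 x + 3 mod 19:
  x = 2: RHS = 1, y in [1, 18]  -> 2 point(s)
  x = 4: RHS = 9, y in [3, 16]  -> 2 point(s)
  x = 7: RHS = 7, y in [8, 11]  -> 2 point(s)
  x = 8: RHS = 0, y in [0]  -> 1 point(s)
  x = 11: RHS = 6, y in [5, 14]  -> 2 point(s)
  x = 13: RHS = 7, y in [8, 11]  -> 2 point(s)
  x = 14: RHS = 17, y in [6, 13]  -> 2 point(s)
  x = 15: RHS = 16, y in [4, 15]  -> 2 point(s)
  x = 17: RHS = 5, y in [9, 10]  -> 2 point(s)
  x = 18: RHS = 7, y in [8, 11]  -> 2 point(s)
Affine points: 19. Add the point at infinity: total = 20.

#E(F_19) = 20


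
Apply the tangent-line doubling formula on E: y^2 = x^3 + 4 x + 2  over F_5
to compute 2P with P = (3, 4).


Doubling: s = (3 x1^2 + a) / (2 y1)
s = (3*3^2 + 4) / (2*4) mod 5 = 2
x3 = s^2 - 2 x1 mod 5 = 2^2 - 2*3 = 3
y3 = s (x1 - x3) - y1 mod 5 = 2 * (3 - 3) - 4 = 1

2P = (3, 1)


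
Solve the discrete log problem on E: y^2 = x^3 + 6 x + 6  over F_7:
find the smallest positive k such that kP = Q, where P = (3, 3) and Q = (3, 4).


Enumerate multiples of P until we hit Q = (3, 4):
  1P = (3, 3)
  2P = (5, 0)
  3P = (3, 4)
Match found at i = 3.

k = 3


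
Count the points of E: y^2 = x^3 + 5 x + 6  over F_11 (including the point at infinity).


For each x in F_11, count y with y^2 = x^3 + 5 x + 6 mod 11:
  x = 1: RHS = 1, y in [1, 10]  -> 2 point(s)
  x = 3: RHS = 4, y in [2, 9]  -> 2 point(s)
  x = 10: RHS = 0, y in [0]  -> 1 point(s)
Affine points: 5. Add the point at infinity: total = 6.

#E(F_11) = 6


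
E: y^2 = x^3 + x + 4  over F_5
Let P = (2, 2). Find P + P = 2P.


Doubling: s = (3 x1^2 + a) / (2 y1)
s = (3*2^2 + 1) / (2*2) mod 5 = 2
x3 = s^2 - 2 x1 mod 5 = 2^2 - 2*2 = 0
y3 = s (x1 - x3) - y1 mod 5 = 2 * (2 - 0) - 2 = 2

2P = (0, 2)


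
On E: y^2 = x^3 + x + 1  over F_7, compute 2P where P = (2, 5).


k = 2 = 10_2 (binary, LSB first: 01)
Double-and-add from P = (2, 5):
  bit 0 = 0: acc unchanged = O
  bit 1 = 1: acc = O + (0, 6) = (0, 6)

2P = (0, 6)


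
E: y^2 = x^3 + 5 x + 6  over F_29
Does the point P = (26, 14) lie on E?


Check whether y^2 = x^3 + 5 x + 6 (mod 29) for (x, y) = (26, 14).
LHS: y^2 = 14^2 mod 29 = 22
RHS: x^3 + 5 x + 6 = 26^3 + 5*26 + 6 mod 29 = 22
LHS = RHS

Yes, on the curve


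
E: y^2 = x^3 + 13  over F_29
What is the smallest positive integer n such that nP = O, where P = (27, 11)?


Compute successive multiples of P until we hit O:
  1P = (27, 11)
  2P = (17, 5)
  3P = (19, 17)
  4P = (18, 4)
  5P = (0, 10)
  6P = (24, 2)
  7P = (16, 22)
  8P = (16, 7)
  ... (continuing to 15P)
  15P = O

ord(P) = 15


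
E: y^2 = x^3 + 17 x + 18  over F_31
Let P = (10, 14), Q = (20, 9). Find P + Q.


P != Q, so use the chord formula.
s = (y2 - y1) / (x2 - x1) = (26) / (10) mod 31 = 15
x3 = s^2 - x1 - x2 mod 31 = 15^2 - 10 - 20 = 9
y3 = s (x1 - x3) - y1 mod 31 = 15 * (10 - 9) - 14 = 1

P + Q = (9, 1)


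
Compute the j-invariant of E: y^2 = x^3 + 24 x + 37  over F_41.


Delta = -16(4 a^3 + 27 b^2) mod 41 = 20
-1728 * (4 a)^3 = -1728 * (4*24)^3 mod 41 = 18
j = 18 * 20^(-1) mod 41 = 5

j = 5 (mod 41)


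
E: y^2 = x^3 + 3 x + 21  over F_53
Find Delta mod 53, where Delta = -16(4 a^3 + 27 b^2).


4 a^3 + 27 b^2 = 4*3^3 + 27*21^2 = 108 + 11907 = 12015
Delta = -16 * (12015) = -192240
Delta mod 53 = 44

Delta = 44 (mod 53)


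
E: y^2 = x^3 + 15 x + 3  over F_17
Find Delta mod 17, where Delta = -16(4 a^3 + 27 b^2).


4 a^3 + 27 b^2 = 4*15^3 + 27*3^2 = 13500 + 243 = 13743
Delta = -16 * (13743) = -219888
Delta mod 17 = 7

Delta = 7 (mod 17)


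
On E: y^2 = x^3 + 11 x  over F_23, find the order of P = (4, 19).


Compute successive multiples of P until we hit O:
  1P = (4, 19)
  2P = (18, 21)
  3P = (9, 0)
  4P = (18, 2)
  5P = (4, 4)
  6P = O

ord(P) = 6


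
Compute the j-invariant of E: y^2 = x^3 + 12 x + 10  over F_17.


Delta = -16(4 a^3 + 27 b^2) mod 17 = 7
-1728 * (4 a)^3 = -1728 * (4*12)^3 mod 17 = 8
j = 8 * 7^(-1) mod 17 = 6

j = 6 (mod 17)


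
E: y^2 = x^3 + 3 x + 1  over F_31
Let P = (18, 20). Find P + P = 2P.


Doubling: s = (3 x1^2 + a) / (2 y1)
s = (3*18^2 + 3) / (2*20) mod 31 = 5
x3 = s^2 - 2 x1 mod 31 = 5^2 - 2*18 = 20
y3 = s (x1 - x3) - y1 mod 31 = 5 * (18 - 20) - 20 = 1

2P = (20, 1)


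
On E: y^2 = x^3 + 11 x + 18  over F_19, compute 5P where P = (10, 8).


k = 5 = 101_2 (binary, LSB first: 101)
Double-and-add from P = (10, 8):
  bit 0 = 1: acc = O + (10, 8) = (10, 8)
  bit 1 = 0: acc unchanged = (10, 8)
  bit 2 = 1: acc = (10, 8) + (12, 15) = (14, 16)

5P = (14, 16)


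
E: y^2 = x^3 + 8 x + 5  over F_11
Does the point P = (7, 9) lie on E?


Check whether y^2 = x^3 + 8 x + 5 (mod 11) for (x, y) = (7, 9).
LHS: y^2 = 9^2 mod 11 = 4
RHS: x^3 + 8 x + 5 = 7^3 + 8*7 + 5 mod 11 = 8
LHS != RHS

No, not on the curve


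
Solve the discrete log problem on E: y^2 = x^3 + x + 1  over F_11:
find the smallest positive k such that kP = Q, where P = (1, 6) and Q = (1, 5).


Enumerate multiples of P until we hit Q = (1, 5):
  1P = (1, 6)
  2P = (3, 8)
  3P = (8, 9)
  4P = (6, 6)
  5P = (4, 5)
  6P = (0, 1)
  7P = (2, 0)
  8P = (0, 10)
  9P = (4, 6)
  10P = (6, 5)
  11P = (8, 2)
  12P = (3, 3)
  13P = (1, 5)
Match found at i = 13.

k = 13


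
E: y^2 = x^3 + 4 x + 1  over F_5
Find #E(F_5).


For each x in F_5, count y with y^2 = x^3 + 4 x + 1 mod 5:
  x = 0: RHS = 1, y in [1, 4]  -> 2 point(s)
  x = 1: RHS = 1, y in [1, 4]  -> 2 point(s)
  x = 3: RHS = 0, y in [0]  -> 1 point(s)
  x = 4: RHS = 1, y in [1, 4]  -> 2 point(s)
Affine points: 7. Add the point at infinity: total = 8.

#E(F_5) = 8


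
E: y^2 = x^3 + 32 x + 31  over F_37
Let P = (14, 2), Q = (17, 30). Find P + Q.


P != Q, so use the chord formula.
s = (y2 - y1) / (x2 - x1) = (28) / (3) mod 37 = 34
x3 = s^2 - x1 - x2 mod 37 = 34^2 - 14 - 17 = 15
y3 = s (x1 - x3) - y1 mod 37 = 34 * (14 - 15) - 2 = 1

P + Q = (15, 1)


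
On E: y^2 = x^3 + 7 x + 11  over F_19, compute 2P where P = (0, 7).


Doubling: s = (3 x1^2 + a) / (2 y1)
s = (3*0^2 + 7) / (2*7) mod 19 = 10
x3 = s^2 - 2 x1 mod 19 = 10^2 - 2*0 = 5
y3 = s (x1 - x3) - y1 mod 19 = 10 * (0 - 5) - 7 = 0

2P = (5, 0)


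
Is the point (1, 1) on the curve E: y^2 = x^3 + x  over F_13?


Check whether y^2 = x^3 + 1 x + 0 (mod 13) for (x, y) = (1, 1).
LHS: y^2 = 1^2 mod 13 = 1
RHS: x^3 + 1 x + 0 = 1^3 + 1*1 + 0 mod 13 = 2
LHS != RHS

No, not on the curve


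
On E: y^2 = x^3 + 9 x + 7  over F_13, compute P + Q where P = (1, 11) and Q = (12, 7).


P != Q, so use the chord formula.
s = (y2 - y1) / (x2 - x1) = (9) / (11) mod 13 = 2
x3 = s^2 - x1 - x2 mod 13 = 2^2 - 1 - 12 = 4
y3 = s (x1 - x3) - y1 mod 13 = 2 * (1 - 4) - 11 = 9

P + Q = (4, 9)


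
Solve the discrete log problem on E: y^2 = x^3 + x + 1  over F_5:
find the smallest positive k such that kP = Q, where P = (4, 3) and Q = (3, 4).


Enumerate multiples of P until we hit Q = (3, 4):
  1P = (4, 3)
  2P = (3, 1)
  3P = (2, 1)
  4P = (0, 1)
  5P = (0, 4)
  6P = (2, 4)
  7P = (3, 4)
Match found at i = 7.

k = 7


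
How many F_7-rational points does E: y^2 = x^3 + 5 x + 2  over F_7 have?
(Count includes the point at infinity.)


For each x in F_7, count y with y^2 = x^3 + 5 x + 2 mod 7:
  x = 0: RHS = 2, y in [3, 4]  -> 2 point(s)
  x = 1: RHS = 1, y in [1, 6]  -> 2 point(s)
  x = 3: RHS = 2, y in [3, 4]  -> 2 point(s)
  x = 4: RHS = 2, y in [3, 4]  -> 2 point(s)
Affine points: 8. Add the point at infinity: total = 9.

#E(F_7) = 9


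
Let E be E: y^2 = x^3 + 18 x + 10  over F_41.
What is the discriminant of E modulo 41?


4 a^3 + 27 b^2 = 4*18^3 + 27*10^2 = 23328 + 2700 = 26028
Delta = -16 * (26028) = -416448
Delta mod 41 = 30

Delta = 30 (mod 41)


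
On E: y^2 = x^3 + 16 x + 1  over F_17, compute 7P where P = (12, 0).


k = 7 = 111_2 (binary, LSB first: 111)
Double-and-add from P = (12, 0):
  bit 0 = 1: acc = O + (12, 0) = (12, 0)
  bit 1 = 1: acc = (12, 0) + O = (12, 0)
  bit 2 = 1: acc = (12, 0) + O = (12, 0)

7P = (12, 0)


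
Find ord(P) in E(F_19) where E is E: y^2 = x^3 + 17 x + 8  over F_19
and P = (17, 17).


Compute successive multiples of P until we hit O:
  1P = (17, 17)
  2P = (15, 16)
  3P = (11, 5)
  4P = (14, 8)
  5P = (16, 5)
  6P = (16, 14)
  7P = (14, 11)
  8P = (11, 14)
  ... (continuing to 11P)
  11P = O

ord(P) = 11


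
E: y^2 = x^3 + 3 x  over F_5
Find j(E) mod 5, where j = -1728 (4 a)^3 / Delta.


Delta = -16(4 a^3 + 27 b^2) mod 5 = 2
-1728 * (4 a)^3 = -1728 * (4*3)^3 mod 5 = 1
j = 1 * 2^(-1) mod 5 = 3

j = 3 (mod 5)


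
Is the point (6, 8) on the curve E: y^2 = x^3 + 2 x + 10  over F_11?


Check whether y^2 = x^3 + 2 x + 10 (mod 11) for (x, y) = (6, 8).
LHS: y^2 = 8^2 mod 11 = 9
RHS: x^3 + 2 x + 10 = 6^3 + 2*6 + 10 mod 11 = 7
LHS != RHS

No, not on the curve


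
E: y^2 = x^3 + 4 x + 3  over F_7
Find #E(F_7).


For each x in F_7, count y with y^2 = x^3 + 4 x + 3 mod 7:
  x = 1: RHS = 1, y in [1, 6]  -> 2 point(s)
  x = 3: RHS = 0, y in [0]  -> 1 point(s)
  x = 5: RHS = 1, y in [1, 6]  -> 2 point(s)
Affine points: 5. Add the point at infinity: total = 6.

#E(F_7) = 6


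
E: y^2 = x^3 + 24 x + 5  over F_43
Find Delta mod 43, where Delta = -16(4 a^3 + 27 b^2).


4 a^3 + 27 b^2 = 4*24^3 + 27*5^2 = 55296 + 675 = 55971
Delta = -16 * (55971) = -895536
Delta mod 43 = 25

Delta = 25 (mod 43)


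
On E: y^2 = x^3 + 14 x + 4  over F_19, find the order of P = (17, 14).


Compute successive multiples of P until we hit O:
  1P = (17, 14)
  2P = (10, 2)
  3P = (12, 0)
  4P = (10, 17)
  5P = (17, 5)
  6P = O

ord(P) = 6


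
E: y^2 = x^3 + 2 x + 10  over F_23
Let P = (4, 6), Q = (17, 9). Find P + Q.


P != Q, so use the chord formula.
s = (y2 - y1) / (x2 - x1) = (3) / (13) mod 23 = 2
x3 = s^2 - x1 - x2 mod 23 = 2^2 - 4 - 17 = 6
y3 = s (x1 - x3) - y1 mod 23 = 2 * (4 - 6) - 6 = 13

P + Q = (6, 13)


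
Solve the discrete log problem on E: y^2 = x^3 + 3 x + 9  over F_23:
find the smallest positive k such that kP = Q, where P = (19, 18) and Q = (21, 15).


Enumerate multiples of P until we hit Q = (21, 15):
  1P = (19, 18)
  2P = (14, 14)
  3P = (21, 8)
  4P = (8, 19)
  5P = (0, 20)
  6P = (10, 21)
  7P = (12, 18)
  8P = (15, 5)
  9P = (1, 6)
  10P = (6, 6)
  11P = (16, 6)
  12P = (4, 19)
  13P = (9, 12)
  14P = (11, 19)
  15P = (2, 0)
  16P = (11, 4)
  17P = (9, 11)
  18P = (4, 4)
  19P = (16, 17)
  20P = (6, 17)
  21P = (1, 17)
  22P = (15, 18)
  23P = (12, 5)
  24P = (10, 2)
  25P = (0, 3)
  26P = (8, 4)
  27P = (21, 15)
Match found at i = 27.

k = 27


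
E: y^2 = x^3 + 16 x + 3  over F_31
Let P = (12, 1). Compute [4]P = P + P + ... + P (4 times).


k = 4 = 100_2 (binary, LSB first: 001)
Double-and-add from P = (12, 1):
  bit 0 = 0: acc unchanged = O
  bit 1 = 0: acc unchanged = O
  bit 2 = 1: acc = O + (12, 30) = (12, 30)

4P = (12, 30)


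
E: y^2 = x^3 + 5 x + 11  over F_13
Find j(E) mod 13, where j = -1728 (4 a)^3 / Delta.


Delta = -16(4 a^3 + 27 b^2) mod 13 = 9
-1728 * (4 a)^3 = -1728 * (4*5)^3 mod 13 = 5
j = 5 * 9^(-1) mod 13 = 2

j = 2 (mod 13)


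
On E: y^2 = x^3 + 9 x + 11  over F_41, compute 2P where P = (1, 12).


Doubling: s = (3 x1^2 + a) / (2 y1)
s = (3*1^2 + 9) / (2*12) mod 41 = 21
x3 = s^2 - 2 x1 mod 41 = 21^2 - 2*1 = 29
y3 = s (x1 - x3) - y1 mod 41 = 21 * (1 - 29) - 12 = 15

2P = (29, 15)


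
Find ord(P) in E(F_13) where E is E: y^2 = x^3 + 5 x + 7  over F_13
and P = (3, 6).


Compute successive multiples of P until we hit O:
  1P = (3, 6)
  2P = (4, 0)
  3P = (3, 7)
  4P = O

ord(P) = 4


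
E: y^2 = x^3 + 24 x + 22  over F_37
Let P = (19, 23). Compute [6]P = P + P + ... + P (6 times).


k = 6 = 110_2 (binary, LSB first: 011)
Double-and-add from P = (19, 23):
  bit 0 = 0: acc unchanged = O
  bit 1 = 1: acc = O + (32, 6) = (32, 6)
  bit 2 = 1: acc = (32, 6) + (11, 10) = (1, 11)

6P = (1, 11)


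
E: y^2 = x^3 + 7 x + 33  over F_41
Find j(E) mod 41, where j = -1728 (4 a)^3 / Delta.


Delta = -16(4 a^3 + 27 b^2) mod 41 = 10
-1728 * (4 a)^3 = -1728 * (4*7)^3 mod 41 = 21
j = 21 * 10^(-1) mod 41 = 39

j = 39 (mod 41)


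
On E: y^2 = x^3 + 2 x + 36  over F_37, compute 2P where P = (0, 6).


Doubling: s = (3 x1^2 + a) / (2 y1)
s = (3*0^2 + 2) / (2*6) mod 37 = 31
x3 = s^2 - 2 x1 mod 37 = 31^2 - 2*0 = 36
y3 = s (x1 - x3) - y1 mod 37 = 31 * (0 - 36) - 6 = 25

2P = (36, 25)


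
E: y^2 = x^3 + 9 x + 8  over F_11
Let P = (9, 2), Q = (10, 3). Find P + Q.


P != Q, so use the chord formula.
s = (y2 - y1) / (x2 - x1) = (1) / (1) mod 11 = 1
x3 = s^2 - x1 - x2 mod 11 = 1^2 - 9 - 10 = 4
y3 = s (x1 - x3) - y1 mod 11 = 1 * (9 - 4) - 2 = 3

P + Q = (4, 3)


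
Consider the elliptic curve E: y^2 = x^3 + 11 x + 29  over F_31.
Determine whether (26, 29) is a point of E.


Check whether y^2 = x^3 + 11 x + 29 (mod 31) for (x, y) = (26, 29).
LHS: y^2 = 29^2 mod 31 = 4
RHS: x^3 + 11 x + 29 = 26^3 + 11*26 + 29 mod 31 = 4
LHS = RHS

Yes, on the curve


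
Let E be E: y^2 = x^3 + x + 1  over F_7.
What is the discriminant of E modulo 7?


4 a^3 + 27 b^2 = 4*1^3 + 27*1^2 = 4 + 27 = 31
Delta = -16 * (31) = -496
Delta mod 7 = 1

Delta = 1 (mod 7)


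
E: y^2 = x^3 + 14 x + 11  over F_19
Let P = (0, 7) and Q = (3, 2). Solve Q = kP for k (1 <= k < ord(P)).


Enumerate multiples of P until we hit Q = (3, 2):
  1P = (0, 7)
  2P = (1, 11)
  3P = (15, 9)
  4P = (9, 7)
  5P = (10, 12)
  6P = (14, 5)
  7P = (12, 11)
  8P = (5, 4)
  9P = (6, 8)
  10P = (3, 2)
Match found at i = 10.

k = 10


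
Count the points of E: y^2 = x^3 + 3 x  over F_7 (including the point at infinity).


For each x in F_7, count y with y^2 = x^3 + 3 x + 0 mod 7:
  x = 0: RHS = 0, y in [0]  -> 1 point(s)
  x = 1: RHS = 4, y in [2, 5]  -> 2 point(s)
  x = 2: RHS = 0, y in [0]  -> 1 point(s)
  x = 3: RHS = 1, y in [1, 6]  -> 2 point(s)
  x = 5: RHS = 0, y in [0]  -> 1 point(s)
Affine points: 7. Add the point at infinity: total = 8.

#E(F_7) = 8


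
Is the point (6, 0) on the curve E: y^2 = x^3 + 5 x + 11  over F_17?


Check whether y^2 = x^3 + 5 x + 11 (mod 17) for (x, y) = (6, 0).
LHS: y^2 = 0^2 mod 17 = 0
RHS: x^3 + 5 x + 11 = 6^3 + 5*6 + 11 mod 17 = 2
LHS != RHS

No, not on the curve


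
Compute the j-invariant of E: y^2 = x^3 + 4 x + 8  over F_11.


Delta = -16(4 a^3 + 27 b^2) mod 11 = 2
-1728 * (4 a)^3 = -1728 * (4*4)^3 mod 11 = 7
j = 7 * 2^(-1) mod 11 = 9

j = 9 (mod 11)


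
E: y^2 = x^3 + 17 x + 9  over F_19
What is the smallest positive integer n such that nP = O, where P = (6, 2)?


Compute successive multiples of P until we hit O:
  1P = (6, 2)
  2P = (11, 8)
  3P = (8, 7)
  4P = (16, 11)
  5P = (17, 9)
  6P = (3, 12)
  7P = (0, 16)
  8P = (10, 1)
  ... (continuing to 19P)
  19P = O

ord(P) = 19


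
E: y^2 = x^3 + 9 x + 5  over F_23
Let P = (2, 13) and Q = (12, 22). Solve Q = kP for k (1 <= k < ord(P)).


Enumerate multiples of P until we hit Q = (12, 22):
  1P = (2, 13)
  2P = (22, 8)
  3P = (12, 1)
  4P = (4, 17)
  5P = (21, 18)
  6P = (3, 17)
  7P = (11, 20)
  8P = (16, 17)
  9P = (14, 0)
  10P = (16, 6)
  11P = (11, 3)
  12P = (3, 6)
  13P = (21, 5)
  14P = (4, 6)
  15P = (12, 22)
Match found at i = 15.

k = 15


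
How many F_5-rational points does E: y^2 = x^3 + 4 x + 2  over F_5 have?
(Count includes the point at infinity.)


For each x in F_5, count y with y^2 = x^3 + 4 x + 2 mod 5:
  x = 3: RHS = 1, y in [1, 4]  -> 2 point(s)
Affine points: 2. Add the point at infinity: total = 3.

#E(F_5) = 3


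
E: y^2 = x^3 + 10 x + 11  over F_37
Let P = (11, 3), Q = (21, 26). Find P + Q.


P != Q, so use the chord formula.
s = (y2 - y1) / (x2 - x1) = (23) / (10) mod 37 = 6
x3 = s^2 - x1 - x2 mod 37 = 6^2 - 11 - 21 = 4
y3 = s (x1 - x3) - y1 mod 37 = 6 * (11 - 4) - 3 = 2

P + Q = (4, 2)


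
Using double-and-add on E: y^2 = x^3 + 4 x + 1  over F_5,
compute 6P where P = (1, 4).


k = 6 = 110_2 (binary, LSB first: 011)
Double-and-add from P = (1, 4):
  bit 0 = 0: acc unchanged = O
  bit 1 = 1: acc = O + (4, 4) = (4, 4)
  bit 2 = 1: acc = (4, 4) + (3, 0) = (4, 1)

6P = (4, 1)


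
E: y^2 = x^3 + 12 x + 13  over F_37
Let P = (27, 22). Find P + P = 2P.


Doubling: s = (3 x1^2 + a) / (2 y1)
s = (3*27^2 + 12) / (2*22) mod 37 = 34
x3 = s^2 - 2 x1 mod 37 = 34^2 - 2*27 = 29
y3 = s (x1 - x3) - y1 mod 37 = 34 * (27 - 29) - 22 = 21

2P = (29, 21)


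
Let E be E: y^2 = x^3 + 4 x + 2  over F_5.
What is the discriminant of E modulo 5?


4 a^3 + 27 b^2 = 4*4^3 + 27*2^2 = 256 + 108 = 364
Delta = -16 * (364) = -5824
Delta mod 5 = 1

Delta = 1 (mod 5)


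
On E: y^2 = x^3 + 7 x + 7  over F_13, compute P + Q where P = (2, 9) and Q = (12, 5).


P != Q, so use the chord formula.
s = (y2 - y1) / (x2 - x1) = (9) / (10) mod 13 = 10
x3 = s^2 - x1 - x2 mod 13 = 10^2 - 2 - 12 = 8
y3 = s (x1 - x3) - y1 mod 13 = 10 * (2 - 8) - 9 = 9

P + Q = (8, 9)


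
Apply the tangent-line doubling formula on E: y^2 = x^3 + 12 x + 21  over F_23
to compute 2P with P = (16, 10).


Doubling: s = (3 x1^2 + a) / (2 y1)
s = (3*16^2 + 12) / (2*10) mod 23 = 16
x3 = s^2 - 2 x1 mod 23 = 16^2 - 2*16 = 17
y3 = s (x1 - x3) - y1 mod 23 = 16 * (16 - 17) - 10 = 20

2P = (17, 20)


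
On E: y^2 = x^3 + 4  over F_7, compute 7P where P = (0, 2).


k = 7 = 111_2 (binary, LSB first: 111)
Double-and-add from P = (0, 2):
  bit 0 = 1: acc = O + (0, 2) = (0, 2)
  bit 1 = 1: acc = (0, 2) + (0, 5) = O
  bit 2 = 1: acc = O + (0, 2) = (0, 2)

7P = (0, 2)


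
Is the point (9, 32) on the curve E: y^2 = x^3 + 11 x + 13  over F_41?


Check whether y^2 = x^3 + 11 x + 13 (mod 41) for (x, y) = (9, 32).
LHS: y^2 = 32^2 mod 41 = 40
RHS: x^3 + 11 x + 13 = 9^3 + 11*9 + 13 mod 41 = 21
LHS != RHS

No, not on the curve


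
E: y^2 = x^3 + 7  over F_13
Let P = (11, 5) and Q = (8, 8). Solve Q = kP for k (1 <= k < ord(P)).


Enumerate multiples of P until we hit Q = (8, 8):
  1P = (11, 5)
  2P = (7, 5)
  3P = (8, 8)
Match found at i = 3.

k = 3


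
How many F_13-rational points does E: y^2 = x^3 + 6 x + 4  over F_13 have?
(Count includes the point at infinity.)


For each x in F_13, count y with y^2 = x^3 + 6 x + 4 mod 13:
  x = 0: RHS = 4, y in [2, 11]  -> 2 point(s)
  x = 3: RHS = 10, y in [6, 7]  -> 2 point(s)
  x = 4: RHS = 1, y in [1, 12]  -> 2 point(s)
  x = 5: RHS = 3, y in [4, 9]  -> 2 point(s)
  x = 6: RHS = 9, y in [3, 10]  -> 2 point(s)
  x = 7: RHS = 12, y in [5, 8]  -> 2 point(s)
  x = 11: RHS = 10, y in [6, 7]  -> 2 point(s)
  x = 12: RHS = 10, y in [6, 7]  -> 2 point(s)
Affine points: 16. Add the point at infinity: total = 17.

#E(F_13) = 17


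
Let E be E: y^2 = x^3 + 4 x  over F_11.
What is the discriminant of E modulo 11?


4 a^3 + 27 b^2 = 4*4^3 + 27*0^2 = 256 + 0 = 256
Delta = -16 * (256) = -4096
Delta mod 11 = 7

Delta = 7 (mod 11)


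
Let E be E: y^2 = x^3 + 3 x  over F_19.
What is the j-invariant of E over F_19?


Delta = -16(4 a^3 + 27 b^2) mod 19 = 1
-1728 * (4 a)^3 = -1728 * (4*3)^3 mod 19 = 18
j = 18 * 1^(-1) mod 19 = 18

j = 18 (mod 19)


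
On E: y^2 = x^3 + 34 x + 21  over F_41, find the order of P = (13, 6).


Compute successive multiples of P until we hit O:
  1P = (13, 6)
  2P = (20, 3)
  3P = (4, 37)
  4P = (6, 20)
  5P = (26, 20)
  6P = (33, 4)
  7P = (11, 2)
  8P = (21, 19)
  ... (continuing to 33P)
  33P = O

ord(P) = 33


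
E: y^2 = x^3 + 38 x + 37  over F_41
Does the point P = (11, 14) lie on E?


Check whether y^2 = x^3 + 38 x + 37 (mod 41) for (x, y) = (11, 14).
LHS: y^2 = 14^2 mod 41 = 32
RHS: x^3 + 38 x + 37 = 11^3 + 38*11 + 37 mod 41 = 23
LHS != RHS

No, not on the curve


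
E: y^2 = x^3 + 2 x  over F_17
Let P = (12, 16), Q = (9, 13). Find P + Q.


P != Q, so use the chord formula.
s = (y2 - y1) / (x2 - x1) = (14) / (14) mod 17 = 1
x3 = s^2 - x1 - x2 mod 17 = 1^2 - 12 - 9 = 14
y3 = s (x1 - x3) - y1 mod 17 = 1 * (12 - 14) - 16 = 16

P + Q = (14, 16)


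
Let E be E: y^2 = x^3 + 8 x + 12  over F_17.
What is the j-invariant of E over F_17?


Delta = -16(4 a^3 + 27 b^2) mod 17 = 3
-1728 * (4 a)^3 = -1728 * (4*8)^3 mod 17 = 3
j = 3 * 3^(-1) mod 17 = 1

j = 1 (mod 17)


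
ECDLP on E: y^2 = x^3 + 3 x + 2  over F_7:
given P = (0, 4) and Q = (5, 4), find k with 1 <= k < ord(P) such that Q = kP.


Enumerate multiples of P until we hit Q = (5, 4):
  1P = (0, 4)
  2P = (2, 4)
  3P = (5, 3)
  4P = (4, 1)
  5P = (4, 6)
  6P = (5, 4)
Match found at i = 6.

k = 6


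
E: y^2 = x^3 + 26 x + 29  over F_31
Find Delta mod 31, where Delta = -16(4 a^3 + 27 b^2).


4 a^3 + 27 b^2 = 4*26^3 + 27*29^2 = 70304 + 22707 = 93011
Delta = -16 * (93011) = -1488176
Delta mod 31 = 10

Delta = 10 (mod 31)


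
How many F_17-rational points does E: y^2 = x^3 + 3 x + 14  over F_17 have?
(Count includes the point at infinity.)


For each x in F_17, count y with y^2 = x^3 + 3 x + 14 mod 17:
  x = 1: RHS = 1, y in [1, 16]  -> 2 point(s)
  x = 3: RHS = 16, y in [4, 13]  -> 2 point(s)
  x = 5: RHS = 1, y in [1, 16]  -> 2 point(s)
  x = 7: RHS = 4, y in [2, 15]  -> 2 point(s)
  x = 11: RHS = 1, y in [1, 16]  -> 2 point(s)
  x = 15: RHS = 0, y in [0]  -> 1 point(s)
Affine points: 11. Add the point at infinity: total = 12.

#E(F_17) = 12


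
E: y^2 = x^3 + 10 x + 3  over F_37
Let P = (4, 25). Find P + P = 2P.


Doubling: s = (3 x1^2 + a) / (2 y1)
s = (3*4^2 + 10) / (2*25) mod 37 = 13
x3 = s^2 - 2 x1 mod 37 = 13^2 - 2*4 = 13
y3 = s (x1 - x3) - y1 mod 37 = 13 * (4 - 13) - 25 = 6

2P = (13, 6)


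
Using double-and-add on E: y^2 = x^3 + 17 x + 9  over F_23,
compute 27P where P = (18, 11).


k = 27 = 11011_2 (binary, LSB first: 11011)
Double-and-add from P = (18, 11):
  bit 0 = 1: acc = O + (18, 11) = (18, 11)
  bit 1 = 1: acc = (18, 11) + (10, 12) = (4, 16)
  bit 2 = 0: acc unchanged = (4, 16)
  bit 3 = 1: acc = (4, 16) + (13, 14) = (14, 22)
  bit 4 = 1: acc = (14, 22) + (21, 17) = (4, 7)

27P = (4, 7)


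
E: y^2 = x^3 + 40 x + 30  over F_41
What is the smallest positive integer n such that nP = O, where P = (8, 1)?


Compute successive multiples of P until we hit O:
  1P = (8, 1)
  2P = (33, 10)
  3P = (4, 7)
  4P = (21, 39)
  5P = (22, 18)
  6P = (29, 35)
  7P = (36, 22)
  8P = (36, 19)
  ... (continuing to 15P)
  15P = O

ord(P) = 15


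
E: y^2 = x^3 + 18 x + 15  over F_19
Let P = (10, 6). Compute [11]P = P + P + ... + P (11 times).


k = 11 = 1011_2 (binary, LSB first: 1101)
Double-and-add from P = (10, 6):
  bit 0 = 1: acc = O + (10, 6) = (10, 6)
  bit 1 = 1: acc = (10, 6) + (3, 18) = (7, 16)
  bit 2 = 0: acc unchanged = (7, 16)
  bit 3 = 1: acc = (7, 16) + (17, 3) = (6, 15)

11P = (6, 15)


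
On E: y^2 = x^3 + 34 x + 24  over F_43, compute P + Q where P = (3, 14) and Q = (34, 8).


P != Q, so use the chord formula.
s = (y2 - y1) / (x2 - x1) = (37) / (31) mod 43 = 22
x3 = s^2 - x1 - x2 mod 43 = 22^2 - 3 - 34 = 17
y3 = s (x1 - x3) - y1 mod 43 = 22 * (3 - 17) - 14 = 22

P + Q = (17, 22)


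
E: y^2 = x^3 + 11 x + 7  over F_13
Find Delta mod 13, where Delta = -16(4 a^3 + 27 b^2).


4 a^3 + 27 b^2 = 4*11^3 + 27*7^2 = 5324 + 1323 = 6647
Delta = -16 * (6647) = -106352
Delta mod 13 = 1

Delta = 1 (mod 13)


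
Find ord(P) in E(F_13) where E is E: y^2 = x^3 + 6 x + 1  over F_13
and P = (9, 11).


Compute successive multiples of P until we hit O:
  1P = (9, 11)
  2P = (5, 0)
  3P = (9, 2)
  4P = O

ord(P) = 4


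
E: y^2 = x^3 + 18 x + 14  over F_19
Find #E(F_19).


For each x in F_19, count y with y^2 = x^3 + 18 x + 14 mod 19:
  x = 2: RHS = 1, y in [1, 18]  -> 2 point(s)
  x = 3: RHS = 0, y in [0]  -> 1 point(s)
  x = 4: RHS = 17, y in [6, 13]  -> 2 point(s)
  x = 5: RHS = 1, y in [1, 18]  -> 2 point(s)
  x = 8: RHS = 5, y in [9, 10]  -> 2 point(s)
  x = 10: RHS = 16, y in [4, 15]  -> 2 point(s)
  x = 11: RHS = 4, y in [2, 17]  -> 2 point(s)
  x = 12: RHS = 1, y in [1, 18]  -> 2 point(s)
  x = 15: RHS = 11, y in [7, 12]  -> 2 point(s)
  x = 16: RHS = 9, y in [3, 16]  -> 2 point(s)
Affine points: 19. Add the point at infinity: total = 20.

#E(F_19) = 20


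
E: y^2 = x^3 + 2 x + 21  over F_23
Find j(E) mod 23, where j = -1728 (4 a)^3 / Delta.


Delta = -16(4 a^3 + 27 b^2) mod 23 = 14
-1728 * (4 a)^3 = -1728 * (4*2)^3 mod 23 = 5
j = 5 * 14^(-1) mod 23 = 2

j = 2 (mod 23)


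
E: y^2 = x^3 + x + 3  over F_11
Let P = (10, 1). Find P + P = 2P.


Doubling: s = (3 x1^2 + a) / (2 y1)
s = (3*10^2 + 1) / (2*1) mod 11 = 2
x3 = s^2 - 2 x1 mod 11 = 2^2 - 2*10 = 6
y3 = s (x1 - x3) - y1 mod 11 = 2 * (10 - 6) - 1 = 7

2P = (6, 7)


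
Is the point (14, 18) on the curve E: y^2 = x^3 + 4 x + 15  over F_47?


Check whether y^2 = x^3 + 4 x + 15 (mod 47) for (x, y) = (14, 18).
LHS: y^2 = 18^2 mod 47 = 42
RHS: x^3 + 4 x + 15 = 14^3 + 4*14 + 15 mod 47 = 42
LHS = RHS

Yes, on the curve


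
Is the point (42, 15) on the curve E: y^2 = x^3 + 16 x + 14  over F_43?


Check whether y^2 = x^3 + 16 x + 14 (mod 43) for (x, y) = (42, 15).
LHS: y^2 = 15^2 mod 43 = 10
RHS: x^3 + 16 x + 14 = 42^3 + 16*42 + 14 mod 43 = 40
LHS != RHS

No, not on the curve


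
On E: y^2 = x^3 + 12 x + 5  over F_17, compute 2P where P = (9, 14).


Doubling: s = (3 x1^2 + a) / (2 y1)
s = (3*9^2 + 12) / (2*14) mod 17 = 0
x3 = s^2 - 2 x1 mod 17 = 0^2 - 2*9 = 16
y3 = s (x1 - x3) - y1 mod 17 = 0 * (9 - 16) - 14 = 3

2P = (16, 3)


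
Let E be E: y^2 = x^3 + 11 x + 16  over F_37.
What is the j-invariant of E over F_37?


Delta = -16(4 a^3 + 27 b^2) mod 37 = 28
-1728 * (4 a)^3 = -1728 * (4*11)^3 mod 37 = 36
j = 36 * 28^(-1) mod 37 = 33

j = 33 (mod 37)


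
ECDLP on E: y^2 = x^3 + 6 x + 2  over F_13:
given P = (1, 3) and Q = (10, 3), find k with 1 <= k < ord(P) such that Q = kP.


Enumerate multiples of P until we hit Q = (10, 3):
  1P = (1, 3)
  2P = (10, 3)
Match found at i = 2.

k = 2


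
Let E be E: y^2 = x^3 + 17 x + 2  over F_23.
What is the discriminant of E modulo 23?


4 a^3 + 27 b^2 = 4*17^3 + 27*2^2 = 19652 + 108 = 19760
Delta = -16 * (19760) = -316160
Delta mod 23 = 21

Delta = 21 (mod 23)


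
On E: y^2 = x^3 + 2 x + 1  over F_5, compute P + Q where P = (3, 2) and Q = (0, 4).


P != Q, so use the chord formula.
s = (y2 - y1) / (x2 - x1) = (2) / (2) mod 5 = 1
x3 = s^2 - x1 - x2 mod 5 = 1^2 - 3 - 0 = 3
y3 = s (x1 - x3) - y1 mod 5 = 1 * (3 - 3) - 2 = 3

P + Q = (3, 3)


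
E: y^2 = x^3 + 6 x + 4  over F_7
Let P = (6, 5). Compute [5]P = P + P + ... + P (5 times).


k = 5 = 101_2 (binary, LSB first: 101)
Double-and-add from P = (6, 5):
  bit 0 = 1: acc = O + (6, 5) = (6, 5)
  bit 1 = 0: acc unchanged = (6, 5)
  bit 2 = 1: acc = (6, 5) + (0, 2) = (3, 0)

5P = (3, 0)


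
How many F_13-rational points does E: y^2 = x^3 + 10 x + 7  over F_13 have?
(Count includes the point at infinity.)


For each x in F_13, count y with y^2 = x^3 + 10 x + 7 mod 13:
  x = 2: RHS = 9, y in [3, 10]  -> 2 point(s)
  x = 3: RHS = 12, y in [5, 8]  -> 2 point(s)
  x = 5: RHS = 0, y in [0]  -> 1 point(s)
  x = 6: RHS = 10, y in [6, 7]  -> 2 point(s)
  x = 7: RHS = 4, y in [2, 11]  -> 2 point(s)
  x = 8: RHS = 1, y in [1, 12]  -> 2 point(s)
  x = 12: RHS = 9, y in [3, 10]  -> 2 point(s)
Affine points: 13. Add the point at infinity: total = 14.

#E(F_13) = 14


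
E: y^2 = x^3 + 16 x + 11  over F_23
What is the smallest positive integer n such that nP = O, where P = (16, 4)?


Compute successive multiples of P until we hit O:
  1P = (16, 4)
  2P = (4, 22)
  3P = (11, 0)
  4P = (4, 1)
  5P = (16, 19)
  6P = O

ord(P) = 6


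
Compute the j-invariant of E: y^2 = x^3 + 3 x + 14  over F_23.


Delta = -16(4 a^3 + 27 b^2) mod 23 = 11
-1728 * (4 a)^3 = -1728 * (4*3)^3 mod 23 = 14
j = 14 * 11^(-1) mod 23 = 18

j = 18 (mod 23)


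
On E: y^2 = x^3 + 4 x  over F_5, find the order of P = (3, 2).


Compute successive multiples of P until we hit O:
  1P = (3, 2)
  2P = (0, 0)
  3P = (3, 3)
  4P = O

ord(P) = 4


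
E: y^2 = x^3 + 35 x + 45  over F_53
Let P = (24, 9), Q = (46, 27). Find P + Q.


P != Q, so use the chord formula.
s = (y2 - y1) / (x2 - x1) = (18) / (22) mod 53 = 49
x3 = s^2 - x1 - x2 mod 53 = 49^2 - 24 - 46 = 52
y3 = s (x1 - x3) - y1 mod 53 = 49 * (24 - 52) - 9 = 50

P + Q = (52, 50)


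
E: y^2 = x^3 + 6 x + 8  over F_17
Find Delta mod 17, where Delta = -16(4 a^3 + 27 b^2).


4 a^3 + 27 b^2 = 4*6^3 + 27*8^2 = 864 + 1728 = 2592
Delta = -16 * (2592) = -41472
Delta mod 17 = 8

Delta = 8 (mod 17)


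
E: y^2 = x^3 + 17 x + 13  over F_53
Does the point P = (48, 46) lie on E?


Check whether y^2 = x^3 + 17 x + 13 (mod 53) for (x, y) = (48, 46).
LHS: y^2 = 46^2 mod 53 = 49
RHS: x^3 + 17 x + 13 = 48^3 + 17*48 + 13 mod 53 = 15
LHS != RHS

No, not on the curve


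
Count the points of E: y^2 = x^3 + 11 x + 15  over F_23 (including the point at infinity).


For each x in F_23, count y with y^2 = x^3 + 11 x + 15 mod 23:
  x = 1: RHS = 4, y in [2, 21]  -> 2 point(s)
  x = 3: RHS = 6, y in [11, 12]  -> 2 point(s)
  x = 4: RHS = 8, y in [10, 13]  -> 2 point(s)
  x = 11: RHS = 18, y in [8, 15]  -> 2 point(s)
  x = 12: RHS = 12, y in [9, 14]  -> 2 point(s)
  x = 13: RHS = 9, y in [3, 20]  -> 2 point(s)
  x = 15: RHS = 13, y in [6, 17]  -> 2 point(s)
  x = 16: RHS = 9, y in [3, 20]  -> 2 point(s)
  x = 17: RHS = 9, y in [3, 20]  -> 2 point(s)
  x = 20: RHS = 1, y in [1, 22]  -> 2 point(s)
  x = 21: RHS = 8, y in [10, 13]  -> 2 point(s)
  x = 22: RHS = 3, y in [7, 16]  -> 2 point(s)
Affine points: 24. Add the point at infinity: total = 25.

#E(F_23) = 25


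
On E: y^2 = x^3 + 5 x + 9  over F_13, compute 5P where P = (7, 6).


k = 5 = 101_2 (binary, LSB first: 101)
Double-and-add from P = (7, 6):
  bit 0 = 1: acc = O + (7, 6) = (7, 6)
  bit 1 = 0: acc unchanged = (7, 6)
  bit 2 = 1: acc = (7, 6) + (0, 3) = (3, 5)

5P = (3, 5)


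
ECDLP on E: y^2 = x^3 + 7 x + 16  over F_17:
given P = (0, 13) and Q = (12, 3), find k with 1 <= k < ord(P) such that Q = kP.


Enumerate multiples of P until we hit Q = (12, 3):
  1P = (0, 13)
  2P = (9, 14)
  3P = (12, 14)
  4P = (3, 8)
  5P = (13, 3)
  6P = (6, 6)
  7P = (10, 10)
  8P = (11, 9)
  9P = (14, 6)
  10P = (16, 12)
  11P = (2, 2)
  12P = (7, 0)
  13P = (2, 15)
  14P = (16, 5)
  15P = (14, 11)
  16P = (11, 8)
  17P = (10, 7)
  18P = (6, 11)
  19P = (13, 14)
  20P = (3, 9)
  21P = (12, 3)
Match found at i = 21.

k = 21


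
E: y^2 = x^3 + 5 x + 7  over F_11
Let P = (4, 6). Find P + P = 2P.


Doubling: s = (3 x1^2 + a) / (2 y1)
s = (3*4^2 + 5) / (2*6) mod 11 = 9
x3 = s^2 - 2 x1 mod 11 = 9^2 - 2*4 = 7
y3 = s (x1 - x3) - y1 mod 11 = 9 * (4 - 7) - 6 = 0

2P = (7, 0)


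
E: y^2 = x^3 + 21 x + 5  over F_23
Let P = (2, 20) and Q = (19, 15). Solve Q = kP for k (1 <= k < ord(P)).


Enumerate multiples of P until we hit Q = (19, 15):
  1P = (2, 20)
  2P = (9, 7)
  3P = (7, 9)
  4P = (17, 13)
  5P = (8, 15)
  6P = (22, 12)
  7P = (1, 21)
  8P = (21, 22)
  9P = (6, 5)
  10P = (19, 15)
Match found at i = 10.

k = 10


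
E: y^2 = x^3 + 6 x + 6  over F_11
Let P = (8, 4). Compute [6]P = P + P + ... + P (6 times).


k = 6 = 110_2 (binary, LSB first: 011)
Double-and-add from P = (8, 4):
  bit 0 = 0: acc unchanged = O
  bit 1 = 1: acc = O + (6, 7) = (6, 7)
  bit 2 = 1: acc = (6, 7) + (2, 2) = (8, 7)

6P = (8, 7)


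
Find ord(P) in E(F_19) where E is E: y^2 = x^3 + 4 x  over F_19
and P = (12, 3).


Compute successive multiples of P until we hit O:
  1P = (12, 3)
  2P = (4, 2)
  3P = (14, 11)
  4P = (9, 9)
  5P = (2, 15)
  6P = (11, 11)
  7P = (3, 1)
  8P = (1, 10)
  ... (continuing to 20P)
  20P = O

ord(P) = 20


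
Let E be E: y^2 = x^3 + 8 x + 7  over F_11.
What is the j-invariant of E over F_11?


Delta = -16(4 a^3 + 27 b^2) mod 11 = 8
-1728 * (4 a)^3 = -1728 * (4*8)^3 mod 11 = 1
j = 1 * 8^(-1) mod 11 = 7

j = 7 (mod 11)


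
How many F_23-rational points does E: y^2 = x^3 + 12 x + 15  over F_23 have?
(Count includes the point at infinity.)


For each x in F_23, count y with y^2 = x^3 + 12 x + 15 mod 23:
  x = 2: RHS = 1, y in [1, 22]  -> 2 point(s)
  x = 3: RHS = 9, y in [3, 20]  -> 2 point(s)
  x = 4: RHS = 12, y in [9, 14]  -> 2 point(s)
  x = 5: RHS = 16, y in [4, 19]  -> 2 point(s)
  x = 6: RHS = 4, y in [2, 21]  -> 2 point(s)
  x = 8: RHS = 2, y in [5, 18]  -> 2 point(s)
  x = 9: RHS = 1, y in [1, 22]  -> 2 point(s)
  x = 10: RHS = 8, y in [10, 13]  -> 2 point(s)
  x = 11: RHS = 6, y in [11, 12]  -> 2 point(s)
  x = 12: RHS = 1, y in [1, 22]  -> 2 point(s)
  x = 14: RHS = 6, y in [11, 12]  -> 2 point(s)
  x = 16: RHS = 2, y in [5, 18]  -> 2 point(s)
  x = 17: RHS = 3, y in [7, 16]  -> 2 point(s)
  x = 19: RHS = 18, y in [8, 15]  -> 2 point(s)
  x = 21: RHS = 6, y in [11, 12]  -> 2 point(s)
  x = 22: RHS = 2, y in [5, 18]  -> 2 point(s)
Affine points: 32. Add the point at infinity: total = 33.

#E(F_23) = 33


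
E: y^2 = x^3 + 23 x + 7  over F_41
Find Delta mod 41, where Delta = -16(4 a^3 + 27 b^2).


4 a^3 + 27 b^2 = 4*23^3 + 27*7^2 = 48668 + 1323 = 49991
Delta = -16 * (49991) = -799856
Delta mod 41 = 13

Delta = 13 (mod 41)


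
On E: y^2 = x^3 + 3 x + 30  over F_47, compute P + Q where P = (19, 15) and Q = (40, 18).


P != Q, so use the chord formula.
s = (y2 - y1) / (x2 - x1) = (3) / (21) mod 47 = 27
x3 = s^2 - x1 - x2 mod 47 = 27^2 - 19 - 40 = 12
y3 = s (x1 - x3) - y1 mod 47 = 27 * (19 - 12) - 15 = 33

P + Q = (12, 33)


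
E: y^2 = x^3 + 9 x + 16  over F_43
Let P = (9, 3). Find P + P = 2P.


Doubling: s = (3 x1^2 + a) / (2 y1)
s = (3*9^2 + 9) / (2*3) mod 43 = 42
x3 = s^2 - 2 x1 mod 43 = 42^2 - 2*9 = 26
y3 = s (x1 - x3) - y1 mod 43 = 42 * (9 - 26) - 3 = 14

2P = (26, 14)


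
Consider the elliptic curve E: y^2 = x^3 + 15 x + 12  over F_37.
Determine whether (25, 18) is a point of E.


Check whether y^2 = x^3 + 15 x + 12 (mod 37) for (x, y) = (25, 18).
LHS: y^2 = 18^2 mod 37 = 28
RHS: x^3 + 15 x + 12 = 25^3 + 15*25 + 12 mod 37 = 28
LHS = RHS

Yes, on the curve


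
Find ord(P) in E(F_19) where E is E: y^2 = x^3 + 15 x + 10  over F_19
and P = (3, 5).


Compute successive multiples of P until we hit O:
  1P = (3, 5)
  2P = (1, 11)
  3P = (5, 1)
  4P = (15, 0)
  5P = (5, 18)
  6P = (1, 8)
  7P = (3, 14)
  8P = O

ord(P) = 8


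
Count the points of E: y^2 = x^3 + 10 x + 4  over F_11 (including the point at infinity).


For each x in F_11, count y with y^2 = x^3 + 10 x + 4 mod 11:
  x = 0: RHS = 4, y in [2, 9]  -> 2 point(s)
  x = 1: RHS = 4, y in [2, 9]  -> 2 point(s)
  x = 4: RHS = 9, y in [3, 8]  -> 2 point(s)
  x = 5: RHS = 3, y in [5, 6]  -> 2 point(s)
  x = 6: RHS = 5, y in [4, 7]  -> 2 point(s)
  x = 9: RHS = 9, y in [3, 8]  -> 2 point(s)
  x = 10: RHS = 4, y in [2, 9]  -> 2 point(s)
Affine points: 14. Add the point at infinity: total = 15.

#E(F_11) = 15


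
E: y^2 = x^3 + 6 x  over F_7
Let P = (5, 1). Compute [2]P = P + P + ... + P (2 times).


k = 2 = 10_2 (binary, LSB first: 01)
Double-and-add from P = (5, 1):
  bit 0 = 0: acc unchanged = O
  bit 1 = 1: acc = O + (1, 0) = (1, 0)

2P = (1, 0)


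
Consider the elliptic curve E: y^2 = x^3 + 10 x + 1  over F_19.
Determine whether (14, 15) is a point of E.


Check whether y^2 = x^3 + 10 x + 1 (mod 19) for (x, y) = (14, 15).
LHS: y^2 = 15^2 mod 19 = 16
RHS: x^3 + 10 x + 1 = 14^3 + 10*14 + 1 mod 19 = 16
LHS = RHS

Yes, on the curve


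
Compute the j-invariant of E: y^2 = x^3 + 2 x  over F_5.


Delta = -16(4 a^3 + 27 b^2) mod 5 = 3
-1728 * (4 a)^3 = -1728 * (4*2)^3 mod 5 = 4
j = 4 * 3^(-1) mod 5 = 3

j = 3 (mod 5)


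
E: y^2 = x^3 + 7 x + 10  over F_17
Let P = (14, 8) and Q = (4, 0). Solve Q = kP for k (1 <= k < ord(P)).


Enumerate multiples of P until we hit Q = (4, 0):
  1P = (14, 8)
  2P = (6, 9)
  3P = (1, 1)
  4P = (4, 0)
Match found at i = 4.

k = 4


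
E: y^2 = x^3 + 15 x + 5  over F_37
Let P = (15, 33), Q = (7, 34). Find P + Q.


P != Q, so use the chord formula.
s = (y2 - y1) / (x2 - x1) = (1) / (29) mod 37 = 23
x3 = s^2 - x1 - x2 mod 37 = 23^2 - 15 - 7 = 26
y3 = s (x1 - x3) - y1 mod 37 = 23 * (15 - 26) - 33 = 10

P + Q = (26, 10)


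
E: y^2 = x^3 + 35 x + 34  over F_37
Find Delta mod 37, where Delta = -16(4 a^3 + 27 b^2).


4 a^3 + 27 b^2 = 4*35^3 + 27*34^2 = 171500 + 31212 = 202712
Delta = -16 * (202712) = -3243392
Delta mod 37 = 28

Delta = 28 (mod 37)


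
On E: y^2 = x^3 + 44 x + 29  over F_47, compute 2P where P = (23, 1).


Doubling: s = (3 x1^2 + a) / (2 y1)
s = (3*23^2 + 44) / (2*1) mod 47 = 40
x3 = s^2 - 2 x1 mod 47 = 40^2 - 2*23 = 3
y3 = s (x1 - x3) - y1 mod 47 = 40 * (23 - 3) - 1 = 0

2P = (3, 0)


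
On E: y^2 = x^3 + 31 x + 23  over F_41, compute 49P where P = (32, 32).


k = 49 = 110001_2 (binary, LSB first: 100011)
Double-and-add from P = (32, 32):
  bit 0 = 1: acc = O + (32, 32) = (32, 32)
  bit 1 = 0: acc unchanged = (32, 32)
  bit 2 = 0: acc unchanged = (32, 32)
  bit 3 = 0: acc unchanged = (32, 32)
  bit 4 = 1: acc = (32, 32) + (25, 33) = (20, 19)
  bit 5 = 1: acc = (20, 19) + (31, 36) = (30, 14)

49P = (30, 14)


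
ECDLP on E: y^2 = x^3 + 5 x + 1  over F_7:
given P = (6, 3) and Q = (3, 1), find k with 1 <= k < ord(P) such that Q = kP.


Enumerate multiples of P until we hit Q = (3, 1):
  1P = (6, 3)
  2P = (3, 1)
Match found at i = 2.

k = 2


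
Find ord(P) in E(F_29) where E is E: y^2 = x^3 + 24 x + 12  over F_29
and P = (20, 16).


Compute successive multiples of P until we hit O:
  1P = (20, 16)
  2P = (22, 9)
  3P = (21, 2)
  4P = (10, 18)
  5P = (6, 16)
  6P = (3, 13)
  7P = (26, 0)
  8P = (3, 16)
  ... (continuing to 14P)
  14P = O

ord(P) = 14


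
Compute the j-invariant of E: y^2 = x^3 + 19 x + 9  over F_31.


Delta = -16(4 a^3 + 27 b^2) mod 31 = 22
-1728 * (4 a)^3 = -1728 * (4*19)^3 mod 31 = 4
j = 4 * 22^(-1) mod 31 = 3

j = 3 (mod 31)


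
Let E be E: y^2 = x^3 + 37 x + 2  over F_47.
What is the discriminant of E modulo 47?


4 a^3 + 27 b^2 = 4*37^3 + 27*2^2 = 202612 + 108 = 202720
Delta = -16 * (202720) = -3243520
Delta mod 47 = 44

Delta = 44 (mod 47)


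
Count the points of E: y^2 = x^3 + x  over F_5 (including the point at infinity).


For each x in F_5, count y with y^2 = x^3 + 1 x + 0 mod 5:
  x = 0: RHS = 0, y in [0]  -> 1 point(s)
  x = 2: RHS = 0, y in [0]  -> 1 point(s)
  x = 3: RHS = 0, y in [0]  -> 1 point(s)
Affine points: 3. Add the point at infinity: total = 4.

#E(F_5) = 4


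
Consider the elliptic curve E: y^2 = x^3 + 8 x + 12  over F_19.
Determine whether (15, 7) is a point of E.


Check whether y^2 = x^3 + 8 x + 12 (mod 19) for (x, y) = (15, 7).
LHS: y^2 = 7^2 mod 19 = 11
RHS: x^3 + 8 x + 12 = 15^3 + 8*15 + 12 mod 19 = 11
LHS = RHS

Yes, on the curve


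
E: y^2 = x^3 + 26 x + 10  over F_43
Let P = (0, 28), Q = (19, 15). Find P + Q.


P != Q, so use the chord formula.
s = (y2 - y1) / (x2 - x1) = (30) / (19) mod 43 = 31
x3 = s^2 - x1 - x2 mod 43 = 31^2 - 0 - 19 = 39
y3 = s (x1 - x3) - y1 mod 43 = 31 * (0 - 39) - 28 = 10

P + Q = (39, 10)


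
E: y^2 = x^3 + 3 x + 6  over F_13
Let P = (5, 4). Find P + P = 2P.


Doubling: s = (3 x1^2 + a) / (2 y1)
s = (3*5^2 + 3) / (2*4) mod 13 = 0
x3 = s^2 - 2 x1 mod 13 = 0^2 - 2*5 = 3
y3 = s (x1 - x3) - y1 mod 13 = 0 * (5 - 3) - 4 = 9

2P = (3, 9)


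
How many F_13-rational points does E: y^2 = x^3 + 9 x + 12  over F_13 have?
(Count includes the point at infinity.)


For each x in F_13, count y with y^2 = x^3 + 9 x + 12 mod 13:
  x = 0: RHS = 12, y in [5, 8]  -> 2 point(s)
  x = 1: RHS = 9, y in [3, 10]  -> 2 point(s)
  x = 2: RHS = 12, y in [5, 8]  -> 2 point(s)
  x = 3: RHS = 1, y in [1, 12]  -> 2 point(s)
  x = 5: RHS = 0, y in [0]  -> 1 point(s)
  x = 6: RHS = 9, y in [3, 10]  -> 2 point(s)
  x = 9: RHS = 3, y in [4, 9]  -> 2 point(s)
  x = 10: RHS = 10, y in [6, 7]  -> 2 point(s)
  x = 11: RHS = 12, y in [5, 8]  -> 2 point(s)
Affine points: 17. Add the point at infinity: total = 18.

#E(F_13) = 18


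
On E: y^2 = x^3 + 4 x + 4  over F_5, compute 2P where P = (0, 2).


Doubling: s = (3 x1^2 + a) / (2 y1)
s = (3*0^2 + 4) / (2*2) mod 5 = 1
x3 = s^2 - 2 x1 mod 5 = 1^2 - 2*0 = 1
y3 = s (x1 - x3) - y1 mod 5 = 1 * (0 - 1) - 2 = 2

2P = (1, 2)
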